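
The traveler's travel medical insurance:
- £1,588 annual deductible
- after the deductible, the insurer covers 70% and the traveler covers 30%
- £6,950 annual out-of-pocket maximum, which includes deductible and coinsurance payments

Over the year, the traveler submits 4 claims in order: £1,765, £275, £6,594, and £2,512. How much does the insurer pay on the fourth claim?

Claim 1 (£1,765): deductible takes £1,588, £177 remains; 30% of £177 = £53.10. Cost to traveler: £1,641.10. OOP to date £1,641.10. Plan pays £1,765 − £1,641.10 = £123.90.
Claim 2 (£275): 30% coinsurance on £275 = £82.50. Cost to traveler: £82.50. OOP to date £1,723.60. Plan pays £275 − £82.50 = £192.50.
Claim 3 (£6,594): deductible already satisfied, so traveler's share is 30% × £6,594 = £1,978.20. Cost to traveler: £1,978.20. OOP to date £3,701.80. Insurer: £6,594 − £1,978.20 = £4,615.80.
Claim 4 (£2,512): deductible already satisfied, so traveler's share is 30% × £2,512 = £753.60. Traveler owes £753.60 (running OOP £4,455.40). Plan pays £2,512 − £753.60 = £1,758.40.

£1,758.40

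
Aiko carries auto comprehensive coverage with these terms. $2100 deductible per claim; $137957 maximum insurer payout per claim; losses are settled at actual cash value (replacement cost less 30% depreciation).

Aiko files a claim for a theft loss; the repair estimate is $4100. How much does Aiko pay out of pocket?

At 30% depreciation, ACV = $4100 − $1230 = $2870.
Less the $2100 deductible: $2870 − $2100 = $770.
That's under the $137957 cap, so the insurer reimburses the full $770.
Out of pocket: $4100 − $770 = $3330.

$3330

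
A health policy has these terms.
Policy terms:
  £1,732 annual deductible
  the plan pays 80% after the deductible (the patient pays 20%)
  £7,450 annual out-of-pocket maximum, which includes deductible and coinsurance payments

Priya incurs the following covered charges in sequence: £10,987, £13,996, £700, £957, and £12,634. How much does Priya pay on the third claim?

£140

#1 (£10,987): £1,732 to deductible, leaving £9,255; 20% of £9,255 = £1,851. Cost to patient: £3,583. OOP to date £3,583.
#2 (£13,996): deductible already satisfied, so patient's share is 20% × £13,996 = £2,799.20. Patient owes £2,799.20 (running OOP £6,382.20).
#3 (£700): deductible already satisfied, so patient's share is 20% × £700 = £140. Patient owes £140 (running OOP £6,522.20).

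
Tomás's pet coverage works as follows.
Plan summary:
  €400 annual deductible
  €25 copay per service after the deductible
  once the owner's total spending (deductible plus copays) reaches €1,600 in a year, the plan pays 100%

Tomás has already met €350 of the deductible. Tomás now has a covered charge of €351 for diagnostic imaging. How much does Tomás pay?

€75

Remaining deductible: €400 − €350 = €50.
The remaining €301 (= €351 − €50) moves to the copay.
Copay on this service: €25.
Owner responsibility before any cap: €50 + €25 = €75.
Year-to-date out-of-pocket becomes €350 + €75 = €425, still under the €1,600 maximum, so no cap applies.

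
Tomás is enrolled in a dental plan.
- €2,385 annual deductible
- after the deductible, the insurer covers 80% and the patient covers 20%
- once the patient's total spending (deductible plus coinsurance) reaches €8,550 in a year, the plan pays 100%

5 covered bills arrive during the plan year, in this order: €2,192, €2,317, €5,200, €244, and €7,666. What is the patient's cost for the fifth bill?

€1,533.20

#1 (€2,192): all of it applies to the deductible. Patient owes €2,192 (running OOP €2,192).
#2 (€2,317): €193 finishes the deductible; €2,124 goes to coinsurance; coinsurance €2,124 × 20% = €424.80. Patient pays €617.80; OOP now €2,809.80.
#3 (€5,200): deductible already satisfied, so patient's share is 20% × €5,200 = €1,040. Cost to patient: €1,040. OOP to date €3,849.80.
#4 (€244): deductible met; 20% of €244 = €48.80. Patient pays €48.80; OOP now €3,898.60.
#5 (€7,666): deductible already satisfied, so patient's share is 20% × €7,666 = €1,533.20. Patient owes €1,533.20 (running OOP €5,431.80).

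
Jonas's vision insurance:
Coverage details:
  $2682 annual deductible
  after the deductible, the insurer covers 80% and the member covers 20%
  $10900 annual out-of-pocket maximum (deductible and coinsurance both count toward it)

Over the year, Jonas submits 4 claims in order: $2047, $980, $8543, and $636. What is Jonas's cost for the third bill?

$1708.60

Claim 1 — $2047: entire amount goes to the deductible. Member pays $2047; OOP now $2047.
Claim 2 — $980: $635 to deductible, leaving $345; 20% of $345 = $69. Member pays $704; OOP now $2751.
Claim 3 — $8543: deductible already satisfied, so member's share is 20% × $8543 = $1708.60. Member pays $1708.60; OOP now $4459.60.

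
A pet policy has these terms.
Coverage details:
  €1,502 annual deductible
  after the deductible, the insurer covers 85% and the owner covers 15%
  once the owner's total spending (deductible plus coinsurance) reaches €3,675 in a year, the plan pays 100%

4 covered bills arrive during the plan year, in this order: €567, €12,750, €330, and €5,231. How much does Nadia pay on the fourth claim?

€351.25

Claim 1 (€567): entire amount goes to the deductible. Cost to owner: €567. OOP to date €567.
Claim 2 (€12,750): €935 finishes the deductible; €11,815 goes to coinsurance; coinsurance €11,815 × 15% = €1,772.25. Owner owes €2,707.25 (running OOP €3,274.25).
Claim 3 (€330): deductible already satisfied, so owner's share is 15% × €330 = €49.50. Owner pays €49.50; OOP now €3,323.75.
Claim 4 (€5,231): deductible already satisfied, so owner's share is 15% × €5,231 = €784.65. That would push OOP to €4,108.40, over the €3,675 cap, so owner pays €3,675 − €3,323.75 = €351.25.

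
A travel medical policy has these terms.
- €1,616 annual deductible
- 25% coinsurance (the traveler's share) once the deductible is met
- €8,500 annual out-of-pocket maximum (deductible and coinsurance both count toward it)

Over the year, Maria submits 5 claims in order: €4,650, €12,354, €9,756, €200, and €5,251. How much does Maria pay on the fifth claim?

€548

Bill 1, €4,650: deductible takes €1,616, €3,034 remains; 25% of €3,034 = €758.50. Cost to traveler: €2,374.50. OOP to date €2,374.50.
Bill 2, €12,354: deductible met; 25% of €12,354 = €3,088.50. Traveler pays €3,088.50; OOP now €5,463.
Bill 3, €9,756: 25% coinsurance on €9,756 = €2,439. Cost to traveler: €2,439. OOP to date €7,902.
Bill 4, €200: deductible met; 25% of €200 = €50. Traveler owes €50 (running OOP €7,952).
Bill 5, €5,251: deductible already satisfied, so traveler's share is 25% × €5,251 = €1,312.75. OOP would hit €9,264.75 > €8,500, so the cap limits the traveler to €8,500 − €7,952 = €548.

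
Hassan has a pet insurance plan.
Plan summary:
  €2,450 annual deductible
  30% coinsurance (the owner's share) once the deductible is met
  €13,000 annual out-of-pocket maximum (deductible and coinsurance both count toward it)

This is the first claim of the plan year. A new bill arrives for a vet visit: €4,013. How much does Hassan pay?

€2,918.90

Deductible not yet touched, so the first €2,450 of the bill goes to the deductible.
That leaves €4,013 − €2,450 = €1,563 for coinsurance.
Owner's 30% share of €1,563 is €468.90.
Owner responsibility before any cap: €2,450 + €468.90 = €2,918.90.
Total out-of-pocket so far would be €0 + €2,918.90 = €2,918.90, below the €13,000 cap — no reduction.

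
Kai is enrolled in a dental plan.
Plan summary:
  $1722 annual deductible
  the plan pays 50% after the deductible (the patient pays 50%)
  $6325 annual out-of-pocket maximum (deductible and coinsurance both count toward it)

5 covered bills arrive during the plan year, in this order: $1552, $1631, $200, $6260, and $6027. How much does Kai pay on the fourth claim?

$3130

Bill 1, $1552: fully absorbed by the deductible. Patient owes $1552 (running OOP $1552).
Bill 2, $1631: $170 finishes the deductible; $1461 goes to coinsurance; patient's 50% is $730.50. Patient owes $900.50 (running OOP $2452.50).
Bill 3, $200: deductible already satisfied, so patient's share is 50% × $200 = $100. Patient pays $100; OOP now $2552.50.
Bill 4, $6260: 50% coinsurance on $6260 = $3130. Patient pays $3130; OOP now $5682.50.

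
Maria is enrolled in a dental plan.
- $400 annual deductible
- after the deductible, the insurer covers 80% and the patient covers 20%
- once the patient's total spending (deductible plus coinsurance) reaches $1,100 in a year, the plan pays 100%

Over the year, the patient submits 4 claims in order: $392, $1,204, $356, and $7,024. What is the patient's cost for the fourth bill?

$389.60

#1 ($392): fully absorbed by the deductible. Cost to patient: $392. OOP to date $392.
#2 ($1,204): $8 to deductible, leaving $1,196; 20% of $1,196 = $239.20. Cost to patient: $247.20. OOP to date $639.20.
#3 ($356): 20% coinsurance on $356 = $71.20. Patient owes $71.20 (running OOP $710.40).
#4 ($7,024): deductible met; 20% of $7,024 = $1,404.80. That would push OOP to $2,115.20, over the $1,100 cap, so patient pays $1,100 − $710.40 = $389.60.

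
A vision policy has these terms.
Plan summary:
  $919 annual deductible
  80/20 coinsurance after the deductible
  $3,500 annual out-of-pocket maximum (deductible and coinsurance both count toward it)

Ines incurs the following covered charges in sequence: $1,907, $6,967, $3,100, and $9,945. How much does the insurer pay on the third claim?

$2,480

Bill 1, $1,907: $919 finishes the deductible; $988 goes to coinsurance; 20% of $988 = $197.60. Member pays $1,116.60; OOP now $1,116.60. Insurer: $1,907 − $1,116.60 = $790.40.
Bill 2, $6,967: deductible already satisfied, so member's share is 20% × $6,967 = $1,393.40. Cost to member: $1,393.40. OOP to date $2,510. Plan pays $6,967 − $1,393.40 = $5,573.60.
Bill 3, $3,100: deductible already satisfied, so member's share is 20% × $3,100 = $620. Member owes $620 (running OOP $3,130). Insurer: $3,100 − $620 = $2,480.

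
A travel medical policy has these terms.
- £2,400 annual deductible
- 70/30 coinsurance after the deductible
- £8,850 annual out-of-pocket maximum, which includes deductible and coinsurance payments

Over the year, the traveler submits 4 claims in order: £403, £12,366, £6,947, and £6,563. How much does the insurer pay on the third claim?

Claim 1 (£403): all of it applies to the deductible. Cost to traveler: £403. OOP to date £403. Insurer: £403 − £403 = £0.
Claim 2 (£12,366): £1,997 to deductible, leaving £10,369; traveler's 30% is £3,110.70. Traveler owes £5,107.70 (running OOP £5,510.70). Plan pays £12,366 − £5,107.70 = £7,258.30.
Claim 3 (£6,947): deductible already satisfied, so traveler's share is 30% × £6,947 = £2,084.10. Cost to traveler: £2,084.10. OOP to date £7,594.80. Insurer: £6,947 − £2,084.10 = £4,862.90.

£4,862.90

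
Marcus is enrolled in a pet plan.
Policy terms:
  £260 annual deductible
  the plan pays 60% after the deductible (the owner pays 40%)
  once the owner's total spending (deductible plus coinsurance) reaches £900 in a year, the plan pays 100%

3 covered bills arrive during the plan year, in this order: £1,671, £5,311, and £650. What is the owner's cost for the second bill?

#1 (£1,671): £260 to deductible, leaving £1,411; owner's 40% is £564.40. Cost to owner: £824.40. OOP to date £824.40.
#2 (£5,311): deductible already satisfied, so owner's share is 40% × £5,311 = £2,124.40. That would push OOP to £2,948.80, over the £900 cap, so owner pays £900 − £824.40 = £75.60.

£75.60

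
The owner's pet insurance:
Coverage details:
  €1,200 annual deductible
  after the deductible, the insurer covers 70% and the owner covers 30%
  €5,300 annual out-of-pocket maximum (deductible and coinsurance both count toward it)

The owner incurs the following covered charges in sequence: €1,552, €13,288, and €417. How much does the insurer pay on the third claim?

€409

Claim 1 — €1,552: deductible takes €1,200, €352 remains; 30% of €352 = €105.60. Owner pays €1,305.60; OOP now €1,305.60. Insurer: €1,552 − €1,305.60 = €246.40.
Claim 2 — €13,288: deductible already satisfied, so owner's share is 30% × €13,288 = €3,986.40. Owner pays €3,986.40; OOP now €5,292. Plan pays €13,288 − €3,986.40 = €9,301.60.
Claim 3 — €417: deductible met; 30% of €417 = €125.10. OOP would hit €5,417.10 > €5,300, so the cap limits the owner to €5,300 − €5,292 = €8. Insurer: €417 − €8 = €409.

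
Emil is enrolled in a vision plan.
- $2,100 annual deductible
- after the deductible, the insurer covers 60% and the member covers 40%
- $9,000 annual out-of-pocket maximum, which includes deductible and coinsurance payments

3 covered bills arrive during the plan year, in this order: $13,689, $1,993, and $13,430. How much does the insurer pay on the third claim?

$11,962.80

Claim 1 — $13,689: $2,100 finishes the deductible; $11,589 goes to coinsurance; 40% of $11,589 = $4,635.60. Member owes $6,735.60 (running OOP $6,735.60). Insurer: $13,689 − $6,735.60 = $6,953.40.
Claim 2 — $1,993: deductible already satisfied, so member's share is 40% × $1,993 = $797.20. Member owes $797.20 (running OOP $7,532.80). Plan pays $1,993 − $797.20 = $1,195.80.
Claim 3 — $13,430: deductible met; 40% of $13,430 = $5,372. OOP would hit $12,904.80 > $9,000, so the cap limits the member to $9,000 − $7,532.80 = $1,467.20. Plan pays $13,430 − $1,467.20 = $11,962.80.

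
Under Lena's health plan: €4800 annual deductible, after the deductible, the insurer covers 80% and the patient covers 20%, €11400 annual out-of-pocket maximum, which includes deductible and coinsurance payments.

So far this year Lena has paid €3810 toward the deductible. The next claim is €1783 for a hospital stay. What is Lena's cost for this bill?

Remaining deductible: €4800 − €3810 = €990.
The remaining €793 (= €1783 − €990) moves to coinsurance.
Coinsurance: €793 × 20% = €158.60.
So the patient owes €990 + €158.60 = €1148.60 before any cap.
Total out-of-pocket so far would be €3810 + €1148.60 = €4958.60, below the €11400 cap — no reduction.

€1148.60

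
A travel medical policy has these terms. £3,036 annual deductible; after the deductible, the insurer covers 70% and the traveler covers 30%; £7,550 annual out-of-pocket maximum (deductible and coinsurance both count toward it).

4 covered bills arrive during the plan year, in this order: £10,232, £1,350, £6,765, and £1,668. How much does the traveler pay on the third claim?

£1,950.20

Claim 1 — £10,232: £3,036 to deductible, leaving £7,196; coinsurance £7,196 × 30% = £2,158.80. Cost to traveler: £5,194.80. OOP to date £5,194.80.
Claim 2 — £1,350: deductible met; 30% of £1,350 = £405. Cost to traveler: £405. OOP to date £5,599.80.
Claim 3 — £6,765: deductible met; 30% of £6,765 = £2,029.50. That would push OOP to £7,629.30, over the £7,550 cap, so traveler pays £7,550 − £5,599.80 = £1,950.20.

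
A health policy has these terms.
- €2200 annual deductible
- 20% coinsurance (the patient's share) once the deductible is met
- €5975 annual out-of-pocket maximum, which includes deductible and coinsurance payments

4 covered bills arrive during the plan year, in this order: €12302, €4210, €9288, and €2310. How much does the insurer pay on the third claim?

Claim 1 — €12302: €2200 finishes the deductible; €10102 goes to coinsurance; coinsurance €10102 × 20% = €2020.40. Patient pays €4220.40; OOP now €4220.40. Plan pays €12302 − €4220.40 = €8081.60.
Claim 2 — €4210: deductible met; 20% of €4210 = €842. Patient owes €842 (running OOP €5062.40). Plan pays €4210 − €842 = €3368.
Claim 3 — €9288: deductible already satisfied, so patient's share is 20% × €9288 = €1857.60. OOP would hit €6920 > €5975, so the cap limits the patient to €5975 − €5062.40 = €912.60. Plan pays €9288 − €912.60 = €8375.40.

€8375.40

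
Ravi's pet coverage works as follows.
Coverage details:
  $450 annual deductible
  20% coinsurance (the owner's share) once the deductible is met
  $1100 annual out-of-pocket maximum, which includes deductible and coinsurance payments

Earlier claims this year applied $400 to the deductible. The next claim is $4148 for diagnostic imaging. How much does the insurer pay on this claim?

$3448

$400 of the $450 deductible is already met, leaving $50.
The remaining $4098 (= $4148 − $50) moves to coinsurance.
20% of $4098 = $819.60 falls to the owner.
Owner responsibility before any cap: $50 + $819.60 = $869.60.
Adding $869.60 to the $400 already spent would give $1269.60, which exceeds the $1100 cap; the owner pays just $1100 − $400 = $700.
The plan picks up $4148 − $700 = $3448.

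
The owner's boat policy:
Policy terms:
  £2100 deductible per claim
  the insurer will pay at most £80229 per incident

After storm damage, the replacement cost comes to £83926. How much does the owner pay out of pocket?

After the deductible, £83926 − £2100 = £81826 remains.
£81826 exceeds the £80229 limit, so the insurer pays the limit: £80229.
Owner's share is the uncovered remainder: £83926 − £80229 = £3697.

£3697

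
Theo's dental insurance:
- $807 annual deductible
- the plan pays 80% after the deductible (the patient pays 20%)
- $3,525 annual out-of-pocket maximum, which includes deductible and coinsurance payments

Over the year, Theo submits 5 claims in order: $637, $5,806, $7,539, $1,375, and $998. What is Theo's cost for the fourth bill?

Claim 1 ($637): entire amount goes to the deductible. Patient pays $637; OOP now $637.
Claim 2 ($5,806): deductible takes $170, $5,636 remains; patient's 20% is $1,127.20. Patient owes $1,297.20 (running OOP $1,934.20).
Claim 3 ($7,539): deductible met; 20% of $7,539 = $1,507.80. Cost to patient: $1,507.80. OOP to date $3,442.
Claim 4 ($1,375): deductible already satisfied, so patient's share is 20% × $1,375 = $275. OOP would hit $3,717 > $3,525, so the cap limits the patient to $3,525 − $3,442 = $83.

$83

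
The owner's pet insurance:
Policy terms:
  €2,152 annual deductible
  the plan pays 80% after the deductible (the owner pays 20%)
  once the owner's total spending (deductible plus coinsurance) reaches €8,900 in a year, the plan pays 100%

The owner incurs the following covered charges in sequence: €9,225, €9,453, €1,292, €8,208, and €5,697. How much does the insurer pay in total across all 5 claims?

€25,378.40

Claim 1 (€9,225): deductible takes €2,152, €7,073 remains; coinsurance €7,073 × 20% = €1,414.60. Cost to owner: €3,566.60. OOP to date €3,566.60. Plan pays €9,225 − €3,566.60 = €5,658.40.
Claim 2 (€9,453): deductible already satisfied, so owner's share is 20% × €9,453 = €1,890.60. Owner pays €1,890.60; OOP now €5,457.20. Plan pays €9,453 − €1,890.60 = €7,562.40.
Claim 3 (€1,292): deductible already satisfied, so owner's share is 20% × €1,292 = €258.40. Owner owes €258.40 (running OOP €5,715.60). Plan pays €1,292 − €258.40 = €1,033.60.
Claim 4 (€8,208): 20% coinsurance on €8,208 = €1,641.60. Owner owes €1,641.60 (running OOP €7,357.20). Insurer: €8,208 − €1,641.60 = €6,566.40.
Claim 5 (€5,697): deductible already satisfied, so owner's share is 20% × €5,697 = €1,139.40. Cost to owner: €1,139.40. OOP to date €8,496.60. Insurer: €5,697 − €1,139.40 = €4,557.60.
Insurer total = bills − owner's total = €33,875 − €8,496.60 = €25,378.40.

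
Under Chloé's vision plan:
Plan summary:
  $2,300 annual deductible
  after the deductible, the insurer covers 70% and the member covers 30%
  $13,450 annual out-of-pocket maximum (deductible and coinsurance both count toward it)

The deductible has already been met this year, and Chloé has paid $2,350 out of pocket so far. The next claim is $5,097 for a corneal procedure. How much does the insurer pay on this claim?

$3,567.90

The deductible is already satisfied, so the full bill goes to coinsurance.
Coinsurance: $5,097 × 30% = $1,529.10.
Total out-of-pocket so far would be $2,350 + $1,529.10 = $3,879.10, below the $13,450 cap — no reduction.
Insurer pays the balance: $5,097 − $1,529.10 = $3,567.90.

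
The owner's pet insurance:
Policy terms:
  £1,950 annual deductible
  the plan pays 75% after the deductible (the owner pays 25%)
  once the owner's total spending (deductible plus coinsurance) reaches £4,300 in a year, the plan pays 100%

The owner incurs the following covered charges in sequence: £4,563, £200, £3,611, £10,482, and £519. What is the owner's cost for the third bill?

Claim 1 — £4,563: £1,950 finishes the deductible; £2,613 goes to coinsurance; coinsurance £2,613 × 25% = £653.25. Cost to owner: £2,603.25. OOP to date £2,603.25.
Claim 2 — £200: 25% coinsurance on £200 = £50. Owner pays £50; OOP now £2,653.25.
Claim 3 — £3,611: deductible already satisfied, so owner's share is 25% × £3,611 = £902.75. Cost to owner: £902.75. OOP to date £3,556.

£902.75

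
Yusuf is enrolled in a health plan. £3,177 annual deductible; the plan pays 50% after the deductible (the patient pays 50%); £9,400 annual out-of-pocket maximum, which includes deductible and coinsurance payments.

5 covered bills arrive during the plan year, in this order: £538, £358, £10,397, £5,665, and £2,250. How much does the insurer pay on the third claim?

£4,058

Claim 1 — £538: fully absorbed by the deductible. Cost to patient: £538. OOP to date £538. Plan pays £538 − £538 = £0.
Claim 2 — £358: fully absorbed by the deductible. Cost to patient: £358. OOP to date £896. Plan pays £358 − £358 = £0.
Claim 3 — £10,397: £2,281 to deductible, leaving £8,116; coinsurance £8,116 × 50% = £4,058. Patient pays £6,339; OOP now £7,235. Insurer: £10,397 − £6,339 = £4,058.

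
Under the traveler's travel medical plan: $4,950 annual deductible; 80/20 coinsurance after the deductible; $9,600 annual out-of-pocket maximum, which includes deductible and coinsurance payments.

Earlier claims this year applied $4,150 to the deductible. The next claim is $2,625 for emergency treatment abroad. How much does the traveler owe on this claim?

Deductible still to meet: $4,950 − $4,150 = $800.
The remaining $1,825 (= $2,625 − $800) moves to coinsurance.
20% of $1,825 = $365 falls to the traveler.
Traveler responsibility before any cap: $800 + $365 = $1,165.
Total out-of-pocket so far would be $4,150 + $1,165 = $5,315, below the $9,600 cap — no reduction.

$1,165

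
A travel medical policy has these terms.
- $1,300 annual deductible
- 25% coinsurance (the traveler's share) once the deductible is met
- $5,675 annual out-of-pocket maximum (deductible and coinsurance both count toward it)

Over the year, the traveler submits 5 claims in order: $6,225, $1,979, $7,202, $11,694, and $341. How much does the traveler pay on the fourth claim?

$848.50

Claim 1 ($6,225): deductible takes $1,300, $4,925 remains; coinsurance $4,925 × 25% = $1,231.25. Traveler owes $2,531.25 (running OOP $2,531.25).
Claim 2 ($1,979): deductible met; 25% of $1,979 = $494.75. Cost to traveler: $494.75. OOP to date $3,026.
Claim 3 ($7,202): deductible already satisfied, so traveler's share is 25% × $7,202 = $1,800.50. Traveler pays $1,800.50; OOP now $4,826.50.
Claim 4 ($11,694): deductible already satisfied, so traveler's share is 25% × $11,694 = $2,923.50. Adding that to $4,826.50 gives $7,750, past the $5,675 cap; traveler pays only $5,675 − $4,826.50 = $848.50.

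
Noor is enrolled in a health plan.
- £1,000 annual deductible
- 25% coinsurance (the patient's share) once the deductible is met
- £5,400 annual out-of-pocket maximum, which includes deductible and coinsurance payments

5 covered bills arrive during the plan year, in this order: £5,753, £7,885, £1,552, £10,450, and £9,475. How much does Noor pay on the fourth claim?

£852.50

Bill 1, £5,753: £1,000 to deductible, leaving £4,753; coinsurance £4,753 × 25% = £1,188.25. Cost to patient: £2,188.25. OOP to date £2,188.25.
Bill 2, £7,885: deductible already satisfied, so patient's share is 25% × £7,885 = £1,971.25. Cost to patient: £1,971.25. OOP to date £4,159.50.
Bill 3, £1,552: deductible met; 25% of £1,552 = £388. Patient owes £388 (running OOP £4,547.50).
Bill 4, £10,450: deductible met; 25% of £10,450 = £2,612.50. OOP would hit £7,160 > £5,400, so the cap limits the patient to £5,400 − £4,547.50 = £852.50.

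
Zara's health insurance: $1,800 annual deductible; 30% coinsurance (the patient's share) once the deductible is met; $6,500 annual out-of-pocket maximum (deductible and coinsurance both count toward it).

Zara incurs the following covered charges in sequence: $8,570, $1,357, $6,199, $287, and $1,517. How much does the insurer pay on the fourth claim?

Claim 1 — $8,570: $1,800 to deductible, leaving $6,770; patient's 30% is $2,031. Patient pays $3,831; OOP now $3,831. Plan pays $8,570 − $3,831 = $4,739.
Claim 2 — $1,357: deductible met; 30% of $1,357 = $407.10. Patient pays $407.10; OOP now $4,238.10. Plan pays $1,357 − $407.10 = $949.90.
Claim 3 — $6,199: deductible already satisfied, so patient's share is 30% × $6,199 = $1,859.70. Cost to patient: $1,859.70. OOP to date $6,097.80. Insurer: $6,199 − $1,859.70 = $4,339.30.
Claim 4 — $287: 30% coinsurance on $287 = $86.10. Cost to patient: $86.10. OOP to date $6,183.90. Insurer: $287 − $86.10 = $200.90.

$200.90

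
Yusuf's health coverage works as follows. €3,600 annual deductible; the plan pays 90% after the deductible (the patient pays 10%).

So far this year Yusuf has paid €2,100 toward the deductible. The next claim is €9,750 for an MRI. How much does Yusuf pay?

€2,100 of the €3,600 deductible is already met, leaving €1,500.
The remaining €8,250 (= €9,750 − €1,500) moves to coinsurance.
Coinsurance: €8,250 × 10% = €825.
That puts the patient's cost at €1,500 + €825 = €2,325.

€2,325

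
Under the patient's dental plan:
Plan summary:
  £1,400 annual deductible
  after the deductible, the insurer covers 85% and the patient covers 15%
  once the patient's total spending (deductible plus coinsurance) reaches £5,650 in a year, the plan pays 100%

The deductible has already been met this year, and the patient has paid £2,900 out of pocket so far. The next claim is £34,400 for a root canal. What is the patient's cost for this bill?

The deductible is already satisfied, so the full bill goes to coinsurance.
15% of £34,400 = £5,160 falls to the patient.
That would bring total out-of-pocket to £8,060, past the £5,650 cap. The patient is capped at £5,650 − £2,900 = £2,750 on this claim.

£2,750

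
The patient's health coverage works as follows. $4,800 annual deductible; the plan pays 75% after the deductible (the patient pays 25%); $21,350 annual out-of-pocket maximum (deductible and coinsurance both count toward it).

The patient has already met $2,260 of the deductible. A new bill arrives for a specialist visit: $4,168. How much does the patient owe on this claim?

$2,260 of the $4,800 deductible is already met, leaving $2,540.
That leaves $4,168 − $2,540 = $1,628 for coinsurance.
Coinsurance: $1,628 × 25% = $407.
That puts the patient's cost at $2,540 + $407 = $2,947 before any cap.
Total out-of-pocket so far would be $2,260 + $2,947 = $5,207, below the $21,350 cap — no reduction.

$2,947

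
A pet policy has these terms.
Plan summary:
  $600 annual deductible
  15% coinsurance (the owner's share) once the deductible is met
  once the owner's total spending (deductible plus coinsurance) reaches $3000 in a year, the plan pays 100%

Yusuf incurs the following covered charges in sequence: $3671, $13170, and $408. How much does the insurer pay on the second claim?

Claim 1 — $3671: $600 finishes the deductible; $3071 goes to coinsurance; 15% of $3071 = $460.65. Owner pays $1060.65; OOP now $1060.65. Plan pays $3671 − $1060.65 = $2610.35.
Claim 2 — $13170: deductible already satisfied, so owner's share is 15% × $13170 = $1975.50. That would push OOP to $3036.15, over the $3000 cap, so owner pays $3000 − $1060.65 = $1939.35. Insurer: $13170 − $1939.35 = $11230.65.

$11230.65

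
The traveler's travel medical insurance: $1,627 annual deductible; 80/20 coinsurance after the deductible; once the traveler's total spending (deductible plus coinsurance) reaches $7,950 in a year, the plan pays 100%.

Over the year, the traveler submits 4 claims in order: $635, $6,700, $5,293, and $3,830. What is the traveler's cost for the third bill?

#1 ($635): all of it applies to the deductible. Traveler owes $635 (running OOP $635).
#2 ($6,700): $992 finishes the deductible; $5,708 goes to coinsurance; coinsurance $5,708 × 20% = $1,141.60. Traveler pays $2,133.60; OOP now $2,768.60.
#3 ($5,293): 20% coinsurance on $5,293 = $1,058.60. Traveler pays $1,058.60; OOP now $3,827.20.

$1,058.60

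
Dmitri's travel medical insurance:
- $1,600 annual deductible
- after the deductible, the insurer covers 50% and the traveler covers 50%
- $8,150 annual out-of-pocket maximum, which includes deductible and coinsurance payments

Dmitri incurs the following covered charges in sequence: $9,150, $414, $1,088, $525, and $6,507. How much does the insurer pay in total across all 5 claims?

Bill 1, $9,150: deductible takes $1,600, $7,550 remains; traveler's 50% is $3,775. Traveler owes $5,375 (running OOP $5,375). Plan pays $9,150 − $5,375 = $3,775.
Bill 2, $414: 50% coinsurance on $414 = $207. Cost to traveler: $207. OOP to date $5,582. Plan pays $414 − $207 = $207.
Bill 3, $1,088: deductible met; 50% of $1,088 = $544. Cost to traveler: $544. OOP to date $6,126. Plan pays $1,088 − $544 = $544.
Bill 4, $525: deductible already satisfied, so traveler's share is 50% × $525 = $262.50. Traveler owes $262.50 (running OOP $6,388.50). Plan pays $525 − $262.50 = $262.50.
Bill 5, $6,507: deductible met; 50% of $6,507 = $3,253.50. Adding that to $6,388.50 gives $9,642, past the $8,150 cap; traveler pays only $8,150 − $6,388.50 = $1,761.50. Plan pays $6,507 − $1,761.50 = $4,745.50.
Insurer total = bills − traveler's total = $17,684 − $8,150 = $9,534.

$9,534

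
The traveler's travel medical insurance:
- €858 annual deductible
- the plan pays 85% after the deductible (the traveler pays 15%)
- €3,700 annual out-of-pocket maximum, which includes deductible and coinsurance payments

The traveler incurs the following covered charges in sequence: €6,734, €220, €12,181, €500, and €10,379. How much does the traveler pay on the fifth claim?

Bill 1, €6,734: €858 finishes the deductible; €5,876 goes to coinsurance; 15% of €5,876 = €881.40. Cost to traveler: €1,739.40. OOP to date €1,739.40.
Bill 2, €220: deductible met; 15% of €220 = €33. Traveler pays €33; OOP now €1,772.40.
Bill 3, €12,181: deductible already satisfied, so traveler's share is 15% × €12,181 = €1,827.15. Traveler pays €1,827.15; OOP now €3,599.55.
Bill 4, €500: 15% coinsurance on €500 = €75. Traveler owes €75 (running OOP €3,674.55).
Bill 5, €10,379: deductible already satisfied, so traveler's share is 15% × €10,379 = €1,556.85. Adding that to €3,674.55 gives €5,231.40, past the €3,700 cap; traveler pays only €3,700 − €3,674.55 = €25.45.

€25.45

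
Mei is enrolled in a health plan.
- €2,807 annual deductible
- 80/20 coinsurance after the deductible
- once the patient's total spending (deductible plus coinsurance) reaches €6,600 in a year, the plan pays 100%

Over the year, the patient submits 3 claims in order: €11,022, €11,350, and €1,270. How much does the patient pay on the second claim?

€2,150

Bill 1, €11,022: deductible takes €2,807, €8,215 remains; coinsurance €8,215 × 20% = €1,643. Patient pays €4,450; OOP now €4,450.
Bill 2, €11,350: deductible met; 20% of €11,350 = €2,270. That would push OOP to €6,720, over the €6,600 cap, so patient pays €6,600 − €4,450 = €2,150.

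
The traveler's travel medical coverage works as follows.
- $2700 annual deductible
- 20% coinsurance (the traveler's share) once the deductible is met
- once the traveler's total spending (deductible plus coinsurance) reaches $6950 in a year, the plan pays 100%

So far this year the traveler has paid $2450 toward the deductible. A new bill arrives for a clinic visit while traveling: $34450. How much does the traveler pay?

Deductible still to meet: $2700 − $2450 = $250.
After the $250 deductible portion, $34450 − $250 = $34200 is subject to coinsurance.
20% of $34200 = $6840 falls to the traveler.
So the traveler owes $250 + $6840 = $7090 before any cap.
That would bring total out-of-pocket to $9540, past the $6950 cap. The traveler is capped at $6950 − $2450 = $4500 on this claim.

$4500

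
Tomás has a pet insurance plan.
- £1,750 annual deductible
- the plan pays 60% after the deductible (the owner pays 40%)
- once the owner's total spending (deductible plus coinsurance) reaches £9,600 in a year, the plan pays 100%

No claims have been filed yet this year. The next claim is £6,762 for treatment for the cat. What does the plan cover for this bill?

£3,007.20

Nothing has been paid toward the £1,750 deductible, so the first £1,750 of this charge is applied there.
The remaining £5,012 (= £6,762 − £1,750) moves to coinsurance.
Coinsurance: £5,012 × 40% = £2,004.80.
That puts the owner's cost at £1,750 + £2,004.80 = £3,754.80 before any cap.
Year-to-date out-of-pocket becomes £0 + £3,754.80 = £3,754.80, still under the £9,600 maximum, so no cap applies.
The insurer covers the remainder: £6,762 − £3,754.80 = £3,007.20.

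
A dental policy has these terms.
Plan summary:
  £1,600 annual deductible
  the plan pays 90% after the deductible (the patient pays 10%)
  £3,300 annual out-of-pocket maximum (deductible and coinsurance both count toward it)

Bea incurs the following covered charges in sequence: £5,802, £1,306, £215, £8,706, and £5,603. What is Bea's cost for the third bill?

#1 (£5,802): £1,600 to deductible, leaving £4,202; 10% of £4,202 = £420.20. Patient pays £2,020.20; OOP now £2,020.20.
#2 (£1,306): deductible already satisfied, so patient's share is 10% × £1,306 = £130.60. Cost to patient: £130.60. OOP to date £2,150.80.
#3 (£215): deductible met; 10% of £215 = £21.50. Patient pays £21.50; OOP now £2,172.30.

£21.50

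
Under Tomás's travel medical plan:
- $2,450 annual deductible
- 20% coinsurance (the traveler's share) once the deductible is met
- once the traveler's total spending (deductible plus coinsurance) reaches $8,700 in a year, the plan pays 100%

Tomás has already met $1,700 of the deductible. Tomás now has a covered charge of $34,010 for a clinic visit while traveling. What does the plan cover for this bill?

$1,700 of the $2,450 deductible is already met, leaving $750.
After the $750 deductible portion, $34,010 − $750 = $33,260 is subject to coinsurance.
Traveler's 20% share of $33,260 is $6,652.
So the traveler owes $750 + $6,652 = $7,402 before any cap.
Year-to-date out-of-pocket would reach $1,700 + $7,402 = $9,102, above the $8,700 maximum, so the traveler pays only $8,700 − $1,700 = $7,000.
The insurer covers the remainder: $34,010 − $7,000 = $27,010.

$27,010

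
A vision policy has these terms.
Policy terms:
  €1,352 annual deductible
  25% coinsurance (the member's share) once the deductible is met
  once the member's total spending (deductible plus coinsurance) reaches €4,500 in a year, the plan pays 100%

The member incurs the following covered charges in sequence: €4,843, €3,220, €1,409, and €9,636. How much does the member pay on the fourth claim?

€1,118

Claim 1 (€4,843): €1,352 to deductible, leaving €3,491; coinsurance €3,491 × 25% = €872.75. Member owes €2,224.75 (running OOP €2,224.75).
Claim 2 (€3,220): deductible met; 25% of €3,220 = €805. Cost to member: €805. OOP to date €3,029.75.
Claim 3 (€1,409): deductible met; 25% of €1,409 = €352.25. Member pays €352.25; OOP now €3,382.
Claim 4 (€9,636): 25% coinsurance on €9,636 = €2,409. Adding that to €3,382 gives €5,791, past the €4,500 cap; member pays only €4,500 − €3,382 = €1,118.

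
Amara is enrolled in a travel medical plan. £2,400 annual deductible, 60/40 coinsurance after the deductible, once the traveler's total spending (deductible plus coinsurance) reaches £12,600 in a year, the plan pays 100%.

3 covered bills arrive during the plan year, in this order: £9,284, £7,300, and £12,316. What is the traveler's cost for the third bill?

£4,526.40

#1 (£9,284): deductible takes £2,400, £6,884 remains; 40% of £6,884 = £2,753.60. Traveler owes £5,153.60 (running OOP £5,153.60).
#2 (£7,300): 40% coinsurance on £7,300 = £2,920. Cost to traveler: £2,920. OOP to date £8,073.60.
#3 (£12,316): deductible already satisfied, so traveler's share is 40% × £12,316 = £4,926.40. That would push OOP to £13,000, over the £12,600 cap, so traveler pays £12,600 − £8,073.60 = £4,526.40.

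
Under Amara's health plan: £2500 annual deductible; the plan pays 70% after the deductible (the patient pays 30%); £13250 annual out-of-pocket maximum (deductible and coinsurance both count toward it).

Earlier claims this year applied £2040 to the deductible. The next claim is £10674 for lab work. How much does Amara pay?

£3524.20

Remaining deductible: £2500 − £2040 = £460.
After the £460 deductible portion, £10674 − £460 = £10214 is subject to coinsurance.
Patient's 30% share of £10214 is £3064.20.
That puts the patient's cost at £460 + £3064.20 = £3524.20 before any cap.
Total out-of-pocket so far would be £2040 + £3524.20 = £5564.20, below the £13250 cap — no reduction.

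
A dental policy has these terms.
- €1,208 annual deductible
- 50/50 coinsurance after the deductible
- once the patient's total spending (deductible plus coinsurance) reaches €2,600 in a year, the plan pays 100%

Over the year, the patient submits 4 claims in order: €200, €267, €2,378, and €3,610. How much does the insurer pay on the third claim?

€818.50

Bill 1, €200: fully absorbed by the deductible. Patient pays €200; OOP now €200. Insurer: €200 − €200 = €0.
Bill 2, €267: entire amount goes to the deductible. Patient owes €267 (running OOP €467). Plan pays €267 − €267 = €0.
Bill 3, €2,378: €741 finishes the deductible; €1,637 goes to coinsurance; 50% of €1,637 = €818.50. Patient pays €1,559.50; OOP now €2,026.50. Plan pays €2,378 − €1,559.50 = €818.50.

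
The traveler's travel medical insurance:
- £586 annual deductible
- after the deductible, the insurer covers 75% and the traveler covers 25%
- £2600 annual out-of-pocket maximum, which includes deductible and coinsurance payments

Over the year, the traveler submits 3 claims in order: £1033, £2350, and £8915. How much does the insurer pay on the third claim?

Claim 1 (£1033): deductible takes £586, £447 remains; coinsurance £447 × 25% = £111.75. Cost to traveler: £697.75. OOP to date £697.75. Plan pays £1033 − £697.75 = £335.25.
Claim 2 (£2350): deductible met; 25% of £2350 = £587.50. Cost to traveler: £587.50. OOP to date £1285.25. Plan pays £2350 − £587.50 = £1762.50.
Claim 3 (£8915): deductible already satisfied, so traveler's share is 25% × £8915 = £2228.75. OOP would hit £3514 > £2600, so the cap limits the traveler to £2600 − £1285.25 = £1314.75. Insurer: £8915 − £1314.75 = £7600.25.

£7600.25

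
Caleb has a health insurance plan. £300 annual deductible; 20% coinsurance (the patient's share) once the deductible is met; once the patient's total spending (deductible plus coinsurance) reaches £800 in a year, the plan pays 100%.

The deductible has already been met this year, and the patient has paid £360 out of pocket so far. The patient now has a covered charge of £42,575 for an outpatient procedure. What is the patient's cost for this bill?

The deductible is already satisfied, so the full bill goes to coinsurance.
Patient's 20% share of £42,575 is £8,515.
That would bring total out-of-pocket to £8,875, past the £800 cap. The patient is capped at £800 − £360 = £440 on this claim.

£440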